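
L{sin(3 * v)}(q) 3/(q^2 + 9)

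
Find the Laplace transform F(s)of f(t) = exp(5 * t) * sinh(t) 1/((s - 5)^2 - 1)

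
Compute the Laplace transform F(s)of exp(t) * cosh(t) (s - 1)/(s * (s - 2))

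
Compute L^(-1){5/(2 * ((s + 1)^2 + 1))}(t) 5 * exp(-t) * sin(t)/2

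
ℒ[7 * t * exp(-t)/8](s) 7/(8 * (s + 1)^2)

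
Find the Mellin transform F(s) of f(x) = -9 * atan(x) 9 * pi * sec(pi * s/2) /(2 * s) 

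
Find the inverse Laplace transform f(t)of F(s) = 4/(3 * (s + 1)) 4 * exp(-t)/3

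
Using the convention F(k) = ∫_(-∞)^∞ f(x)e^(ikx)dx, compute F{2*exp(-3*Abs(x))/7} 12/(7*(k^2 + 9))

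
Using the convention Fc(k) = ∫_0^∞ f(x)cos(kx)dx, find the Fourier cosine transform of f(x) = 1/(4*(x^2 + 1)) pi*exp(-k)/8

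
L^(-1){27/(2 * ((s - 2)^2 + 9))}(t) 9 * exp(2 * t) * sin(3 * t)/2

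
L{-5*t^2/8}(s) -5/(4*s^3)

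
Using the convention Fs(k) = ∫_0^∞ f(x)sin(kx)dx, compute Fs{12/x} 6*pi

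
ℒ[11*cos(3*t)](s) 11*s/(s^2 + 9)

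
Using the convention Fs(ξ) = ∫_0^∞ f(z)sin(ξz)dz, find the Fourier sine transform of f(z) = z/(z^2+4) pi * exp(-2 * ξ)/2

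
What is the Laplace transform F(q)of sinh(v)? 1/(q^2 - 1)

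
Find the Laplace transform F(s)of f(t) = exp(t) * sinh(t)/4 1/(4 * s * (s - 2))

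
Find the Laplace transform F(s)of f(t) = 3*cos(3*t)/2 3*s/(2*(s^2 + 9))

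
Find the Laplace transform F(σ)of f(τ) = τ σ^(-2)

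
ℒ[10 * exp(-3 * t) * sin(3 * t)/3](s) 10/((s + 3)^2 + 9)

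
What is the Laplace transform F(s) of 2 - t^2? 2/s - 2/s^3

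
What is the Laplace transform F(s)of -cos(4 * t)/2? -s/(2 * s^2 + 32)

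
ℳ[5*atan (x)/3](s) -5*pi*sec (pi*s/2)/ (6*s)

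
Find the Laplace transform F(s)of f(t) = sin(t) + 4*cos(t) 4*s/(s^2 + 1) + 1/(s^2 + 1)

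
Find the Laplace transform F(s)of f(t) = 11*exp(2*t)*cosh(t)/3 11*(s - 2)/(3*((s - 2)^2 - 1))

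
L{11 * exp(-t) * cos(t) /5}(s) 11 * (s + 1) /(5 * ((s + 1) ^2 + 1) ) 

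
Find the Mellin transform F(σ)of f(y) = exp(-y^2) gamma(σ/2)/2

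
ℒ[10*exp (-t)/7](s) 10/ (7*(s + 1))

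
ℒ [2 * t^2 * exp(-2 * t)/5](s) 4/(5 * (s + 2)^3)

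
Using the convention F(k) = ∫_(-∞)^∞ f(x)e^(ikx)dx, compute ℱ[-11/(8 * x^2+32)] -11 * pi * exp(-2 * Abs(k))/16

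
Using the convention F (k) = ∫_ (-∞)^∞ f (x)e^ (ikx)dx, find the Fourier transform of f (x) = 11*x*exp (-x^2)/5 11*I*sqrt (pi)*k*exp (-k^2/4)/10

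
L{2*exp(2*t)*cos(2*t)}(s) 2*(s - 2)/((s - 2)^2 + 4)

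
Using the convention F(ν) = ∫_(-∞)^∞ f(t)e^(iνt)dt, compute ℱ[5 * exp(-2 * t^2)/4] 5 * sqrt(2) * sqrt(pi) * exp(-ν^2/8)/8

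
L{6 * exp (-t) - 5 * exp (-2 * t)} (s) 6/ (s + 1) - 5/ (s + 2)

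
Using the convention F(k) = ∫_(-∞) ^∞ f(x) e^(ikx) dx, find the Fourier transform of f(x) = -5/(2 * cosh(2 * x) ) -5 * pi/(4 * cosh(pi * k/4) ) 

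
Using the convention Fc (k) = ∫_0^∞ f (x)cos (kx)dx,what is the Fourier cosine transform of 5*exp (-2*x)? 10/ (k^2 + 4)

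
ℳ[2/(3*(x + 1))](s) 2*pi*csc(pi*s)/3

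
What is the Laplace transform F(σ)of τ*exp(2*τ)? (σ - 2)^(-2)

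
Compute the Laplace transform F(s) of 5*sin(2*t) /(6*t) 5*atan(2/s) /6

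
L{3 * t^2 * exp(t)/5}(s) 6/(5 * (s - 1)^3)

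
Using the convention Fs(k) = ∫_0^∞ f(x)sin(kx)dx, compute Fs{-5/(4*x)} -5*pi/8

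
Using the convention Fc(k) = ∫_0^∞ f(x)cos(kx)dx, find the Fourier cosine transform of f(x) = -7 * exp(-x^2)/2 -7 * sqrt(pi) * exp(-k^2/4)/4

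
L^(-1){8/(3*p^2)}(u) 8*u/3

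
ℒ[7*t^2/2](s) 7/s^3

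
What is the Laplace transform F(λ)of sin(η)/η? atan(1/λ)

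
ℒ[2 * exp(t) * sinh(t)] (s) 2/(s * (s - 2) ) 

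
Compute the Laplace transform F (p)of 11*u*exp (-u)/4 11/ (4*(p+1)^2)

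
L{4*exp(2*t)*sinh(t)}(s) 4/((s - 2)^2 - 1)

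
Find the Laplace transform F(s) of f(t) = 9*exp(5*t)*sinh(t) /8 9/(8*((s - 5) ^2 - 1) ) 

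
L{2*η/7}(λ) 2/(7*λ^2)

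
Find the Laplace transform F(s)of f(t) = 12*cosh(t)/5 12*s/(5*(s^2 - 1))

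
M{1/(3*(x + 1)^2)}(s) (-pi*s + pi)/(3*sin(pi*s))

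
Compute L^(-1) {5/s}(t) 5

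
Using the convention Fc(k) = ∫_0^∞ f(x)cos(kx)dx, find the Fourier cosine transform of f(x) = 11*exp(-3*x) 33/(k^2+9)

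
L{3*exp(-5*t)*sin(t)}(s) 3/((s+5)^2+1)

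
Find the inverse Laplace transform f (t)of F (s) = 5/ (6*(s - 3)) 5*exp (3*t)/6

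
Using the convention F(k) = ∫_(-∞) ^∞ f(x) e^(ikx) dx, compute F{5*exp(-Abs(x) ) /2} 5/(k^2+1) 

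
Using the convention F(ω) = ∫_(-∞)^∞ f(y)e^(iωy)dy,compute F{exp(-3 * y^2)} sqrt(3) * sqrt(pi) * exp(-ω^2/12)/3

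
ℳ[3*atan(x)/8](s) -3*pi*sec(pi*s/2)/(16*s)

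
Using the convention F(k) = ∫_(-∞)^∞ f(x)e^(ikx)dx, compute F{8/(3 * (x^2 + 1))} 8 * pi * exp(-Abs(k))/3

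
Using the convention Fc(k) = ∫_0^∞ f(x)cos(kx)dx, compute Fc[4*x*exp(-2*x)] 4*(4 - k^2)/(k^2 + 4)^2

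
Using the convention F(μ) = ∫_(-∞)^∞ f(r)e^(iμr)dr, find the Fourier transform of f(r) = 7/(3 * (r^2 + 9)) 7 * pi * exp(-3 * Abs(μ))/9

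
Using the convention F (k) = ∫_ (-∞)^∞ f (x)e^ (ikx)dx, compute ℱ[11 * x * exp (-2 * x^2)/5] 11 * sqrt (2) * I * sqrt (pi) * k * exp (-k^2/8)/40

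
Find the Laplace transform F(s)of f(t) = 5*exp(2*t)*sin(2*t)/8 5/(4*((s - 2)^2 + 4))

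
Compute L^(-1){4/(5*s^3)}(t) 2*t^2/5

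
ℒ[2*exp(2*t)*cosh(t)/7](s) 2*(s - 2)/(7*((s - 2)^2 - 1))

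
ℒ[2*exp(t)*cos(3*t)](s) 2*(s - 1) /((s - 1) ^2+9) 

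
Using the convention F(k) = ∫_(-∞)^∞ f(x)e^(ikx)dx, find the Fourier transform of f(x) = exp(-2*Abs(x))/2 2/(k^2 + 4)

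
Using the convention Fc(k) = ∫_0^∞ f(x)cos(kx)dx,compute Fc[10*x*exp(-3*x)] 10*(9 - k^2)/(k^2 + 9)^2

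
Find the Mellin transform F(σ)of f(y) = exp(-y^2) gamma(σ/2)/2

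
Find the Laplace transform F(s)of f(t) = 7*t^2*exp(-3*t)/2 7/(s + 3)^3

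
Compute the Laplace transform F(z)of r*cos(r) (z^2 - 1)/(z^2 + 1)^2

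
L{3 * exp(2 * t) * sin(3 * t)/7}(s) 9/(7 * ((s - 2)^2+9))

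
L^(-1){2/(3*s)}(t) 2/3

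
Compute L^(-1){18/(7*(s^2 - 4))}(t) 9*sinh(2*t)/7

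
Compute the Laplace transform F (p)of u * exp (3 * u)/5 1/ (5 * (p - 3)^2)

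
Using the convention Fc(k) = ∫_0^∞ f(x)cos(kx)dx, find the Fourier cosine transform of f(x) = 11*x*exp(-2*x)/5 11*(4 - k^2)/(5*(k^2 + 4)^2)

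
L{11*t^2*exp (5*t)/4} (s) 11/ (2*(s - 5)^3)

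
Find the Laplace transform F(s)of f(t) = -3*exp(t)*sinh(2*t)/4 -3/(2*(s - 1)^2 - 8)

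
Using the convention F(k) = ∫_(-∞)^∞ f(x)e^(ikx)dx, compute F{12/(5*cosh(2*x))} 6*pi/(5*cosh(pi*k/4))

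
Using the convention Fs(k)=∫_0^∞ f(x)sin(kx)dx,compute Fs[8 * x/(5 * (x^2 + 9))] 4 * pi * exp(-3 * k)/5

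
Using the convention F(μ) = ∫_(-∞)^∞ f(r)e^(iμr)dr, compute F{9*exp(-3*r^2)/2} 3*sqrt(3)*sqrt(pi)*exp(-μ^2/12)/2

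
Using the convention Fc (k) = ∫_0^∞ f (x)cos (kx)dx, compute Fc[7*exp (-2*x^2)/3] 7*sqrt (2)*sqrt (pi)*exp (-k^2/8)/12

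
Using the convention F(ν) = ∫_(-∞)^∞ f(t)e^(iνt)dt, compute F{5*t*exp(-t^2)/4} 5*I*sqrt(pi)*ν*exp(-ν^2/4)/8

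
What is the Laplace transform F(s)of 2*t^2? 4/s^3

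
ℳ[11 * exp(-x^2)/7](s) 11 * gamma(s/2)/14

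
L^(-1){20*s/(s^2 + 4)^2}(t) 5*t*sin(2*t)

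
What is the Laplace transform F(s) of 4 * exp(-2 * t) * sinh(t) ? 4/((s + 2) ^2 - 1) 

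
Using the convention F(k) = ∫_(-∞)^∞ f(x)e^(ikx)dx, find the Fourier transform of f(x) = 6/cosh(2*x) 3*pi/cosh(pi*k/4)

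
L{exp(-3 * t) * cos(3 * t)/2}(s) (s+3)/(2 * ((s+3)^2+9))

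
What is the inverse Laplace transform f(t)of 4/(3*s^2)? 4*t/3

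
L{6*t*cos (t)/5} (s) 6*(s^2 - 1)/ (5*(s^2+1)^2)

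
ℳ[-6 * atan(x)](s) 3 * pi * sec(pi * s/2)/s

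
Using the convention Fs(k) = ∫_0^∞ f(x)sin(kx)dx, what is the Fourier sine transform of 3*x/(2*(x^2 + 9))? 3*pi*exp(-3*k)/4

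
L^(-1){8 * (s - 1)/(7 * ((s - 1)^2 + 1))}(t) 8 * exp(t) * cos(t)/7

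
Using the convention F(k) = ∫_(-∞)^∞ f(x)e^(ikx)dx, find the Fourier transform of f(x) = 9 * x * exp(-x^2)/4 9 * I * sqrt(pi) * k * exp(-k^2/4)/8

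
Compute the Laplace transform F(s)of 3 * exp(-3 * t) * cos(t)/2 3 * (s+3)/(2 * ((s+3)^2+1))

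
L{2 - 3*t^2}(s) 2/s - 6/s^3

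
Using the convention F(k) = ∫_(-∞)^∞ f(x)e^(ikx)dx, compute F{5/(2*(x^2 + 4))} 5*pi*exp(-2*Abs(k))/4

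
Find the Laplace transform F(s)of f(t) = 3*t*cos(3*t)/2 3*(s^2 - 9)/(2*(s^2 + 9)^2)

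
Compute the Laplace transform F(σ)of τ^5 120/σ^6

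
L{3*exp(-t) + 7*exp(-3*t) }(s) 7/(s + 3) + 3/(s + 1) 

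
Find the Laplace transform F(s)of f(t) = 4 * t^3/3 8/s^4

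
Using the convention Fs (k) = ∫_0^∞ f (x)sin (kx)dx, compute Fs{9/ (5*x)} 9*pi/10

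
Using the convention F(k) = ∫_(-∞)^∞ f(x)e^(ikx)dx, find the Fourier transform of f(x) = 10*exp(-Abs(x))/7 20/(7*(k^2 + 1))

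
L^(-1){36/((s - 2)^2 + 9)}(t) 12 * exp(2 * t) * sin(3 * t)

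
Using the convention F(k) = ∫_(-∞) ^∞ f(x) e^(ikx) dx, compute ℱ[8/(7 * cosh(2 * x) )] 4 * pi/(7 * cosh(pi * k/4) ) 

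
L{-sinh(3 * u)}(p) -3/(p^2 - 9)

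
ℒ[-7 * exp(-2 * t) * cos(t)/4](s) 7 * (-s - 2)/(4 * ((s + 2)^2 + 1))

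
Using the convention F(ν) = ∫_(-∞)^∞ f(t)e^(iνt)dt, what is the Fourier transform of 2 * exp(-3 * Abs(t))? 12/(ν^2 + 9)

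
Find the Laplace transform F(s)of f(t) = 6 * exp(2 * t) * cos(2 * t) 6 * (s - 2)/((s - 2)^2 + 4)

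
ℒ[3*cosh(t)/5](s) 3*s/(5*(s^2 - 1))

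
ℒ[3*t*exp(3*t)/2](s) 3/(2*(s - 3)^2)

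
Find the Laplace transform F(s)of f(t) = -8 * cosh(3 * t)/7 -8 * s/(7 * s^2 - 63)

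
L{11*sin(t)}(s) 11/(s^2+1)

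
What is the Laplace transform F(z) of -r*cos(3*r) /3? (9 - z^2) /(3*(z^2+9) ^2) 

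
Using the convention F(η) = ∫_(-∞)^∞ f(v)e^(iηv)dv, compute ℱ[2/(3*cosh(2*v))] pi/(3*cosh(pi*η/4))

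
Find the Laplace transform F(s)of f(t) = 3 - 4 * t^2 3/s - 8/s^3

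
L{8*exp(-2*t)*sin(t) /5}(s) 8/(5*((s + 2) ^2 + 1) ) 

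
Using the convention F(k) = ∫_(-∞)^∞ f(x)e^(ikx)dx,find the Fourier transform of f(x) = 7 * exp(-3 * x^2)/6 7 * sqrt(3) * sqrt(pi) * exp(-k^2/12)/18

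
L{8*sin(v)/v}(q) 8*atan(1/q)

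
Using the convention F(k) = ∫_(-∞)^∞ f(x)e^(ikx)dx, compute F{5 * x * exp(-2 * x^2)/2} 5 * sqrt(2) * I * sqrt(pi) * k * exp(-k^2/8)/16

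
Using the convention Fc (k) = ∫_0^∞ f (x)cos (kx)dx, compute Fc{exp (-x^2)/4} sqrt (pi)*exp (-k^2/4)/8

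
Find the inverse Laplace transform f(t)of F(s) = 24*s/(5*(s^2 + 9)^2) 4*t*sin(3*t)/5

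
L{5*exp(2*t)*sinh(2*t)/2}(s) 5/(s*(s - 4))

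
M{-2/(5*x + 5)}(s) -2*pi*csc(pi*s)/5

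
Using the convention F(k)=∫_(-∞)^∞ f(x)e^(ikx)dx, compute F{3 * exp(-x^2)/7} 3 * sqrt(pi) * exp(-k^2/4)/7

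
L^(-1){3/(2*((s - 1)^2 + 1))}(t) 3*exp(t)*sin(t)/2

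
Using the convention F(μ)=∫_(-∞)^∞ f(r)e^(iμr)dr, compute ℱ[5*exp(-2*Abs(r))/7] 20/(7*(μ^2 + 4))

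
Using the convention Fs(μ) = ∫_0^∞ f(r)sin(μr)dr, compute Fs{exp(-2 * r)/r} atan(μ/2)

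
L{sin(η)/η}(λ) atan(1/λ)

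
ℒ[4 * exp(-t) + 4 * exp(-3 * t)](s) 4/(s + 1) + 4/(s + 3)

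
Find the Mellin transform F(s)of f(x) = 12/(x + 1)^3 6*pi*(s - 2)*(s - 1)/sin(pi*s)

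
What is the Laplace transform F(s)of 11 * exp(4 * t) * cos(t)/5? 11 * (s - 4)/(5 * ((s - 4)^2 + 1))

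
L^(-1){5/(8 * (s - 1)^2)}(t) 5 * t * exp(t)/8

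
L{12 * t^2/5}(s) 24/(5 * s^3)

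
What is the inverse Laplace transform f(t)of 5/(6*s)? 5/6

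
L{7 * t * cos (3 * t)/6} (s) 7 * (s^2 - 9)/ (6 * (s^2+9)^2)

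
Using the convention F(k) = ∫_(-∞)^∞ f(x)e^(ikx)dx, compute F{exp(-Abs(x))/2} 1/(k^2+1)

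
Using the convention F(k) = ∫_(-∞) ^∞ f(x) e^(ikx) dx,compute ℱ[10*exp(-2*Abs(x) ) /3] 40/(3*(k^2 + 4) ) 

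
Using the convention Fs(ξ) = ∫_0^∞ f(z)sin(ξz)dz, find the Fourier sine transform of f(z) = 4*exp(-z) 4*ξ/(ξ^2+1)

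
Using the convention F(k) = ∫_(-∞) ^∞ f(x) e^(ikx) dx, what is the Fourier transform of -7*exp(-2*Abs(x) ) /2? -14/(k^2 + 4) 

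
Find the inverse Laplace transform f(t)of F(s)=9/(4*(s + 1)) 9*exp(-t)/4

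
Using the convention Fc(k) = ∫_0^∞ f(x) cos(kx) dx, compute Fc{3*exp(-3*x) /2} 9/(2*(k^2 + 9) ) 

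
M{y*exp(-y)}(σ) gamma(σ + 1)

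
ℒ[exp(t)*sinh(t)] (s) 1/(s*(s - 2))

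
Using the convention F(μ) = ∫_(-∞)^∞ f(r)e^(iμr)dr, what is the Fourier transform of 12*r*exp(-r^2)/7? 6*I*sqrt(pi)*μ*exp(-μ^2/4)/7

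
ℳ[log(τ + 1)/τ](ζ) -pi * csc(pi * ζ)/(ζ - 1)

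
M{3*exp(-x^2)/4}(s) 3*gamma(s/2)/8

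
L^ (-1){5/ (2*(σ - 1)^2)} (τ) 5*τ*exp (τ)/2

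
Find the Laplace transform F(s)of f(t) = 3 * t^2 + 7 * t 7/s^2 + 6/s^3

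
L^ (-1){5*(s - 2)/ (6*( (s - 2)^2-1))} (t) 5*exp (2*t)*cosh (t)/6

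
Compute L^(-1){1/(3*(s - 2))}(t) exp(2*t)/3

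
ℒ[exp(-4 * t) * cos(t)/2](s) (s + 4)/(2 * ((s + 4)^2 + 1))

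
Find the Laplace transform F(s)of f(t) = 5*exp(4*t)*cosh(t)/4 5*(s - 4)/(4*((s - 4)^2-1))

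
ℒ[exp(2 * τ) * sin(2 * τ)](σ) 2/((σ - 2)^2 + 4)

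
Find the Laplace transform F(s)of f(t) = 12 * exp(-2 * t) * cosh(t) 12 * (s + 2)/((s + 2)^2 - 1)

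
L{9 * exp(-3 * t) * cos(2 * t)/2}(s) 9 * (s + 3)/(2 * ((s + 3)^2 + 4))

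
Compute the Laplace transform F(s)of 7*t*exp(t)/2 7/(2*(s - 1)^2)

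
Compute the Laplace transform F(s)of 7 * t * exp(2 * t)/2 7/(2 * (s - 2)^2)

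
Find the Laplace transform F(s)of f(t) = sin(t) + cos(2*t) 1/(s^2 + 1) + s/(s^2 + 4)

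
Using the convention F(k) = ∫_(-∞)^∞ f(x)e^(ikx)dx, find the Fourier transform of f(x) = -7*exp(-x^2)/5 -7*sqrt(pi)*exp(-k^2/4)/5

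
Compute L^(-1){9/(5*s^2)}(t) 9*t/5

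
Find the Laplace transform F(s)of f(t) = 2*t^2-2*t 4/s^3-2/s^2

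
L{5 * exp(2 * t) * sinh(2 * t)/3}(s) 10/(3 * s * (s - 4))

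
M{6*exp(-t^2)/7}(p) 3*gamma(p/2)/7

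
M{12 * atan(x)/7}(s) -6 * pi * sec(pi * s/2)/(7 * s)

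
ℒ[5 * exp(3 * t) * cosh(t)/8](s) 5 * (s - 3)/(8 * ((s - 3)^2 - 1))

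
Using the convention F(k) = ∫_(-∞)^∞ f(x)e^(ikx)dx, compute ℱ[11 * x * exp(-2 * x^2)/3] 11 * sqrt(2) * I * sqrt(pi) * k * exp(-k^2/8)/24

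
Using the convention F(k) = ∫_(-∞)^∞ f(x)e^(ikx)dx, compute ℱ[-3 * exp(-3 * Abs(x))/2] -9/(k^2 + 9)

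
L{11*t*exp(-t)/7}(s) 11/(7*(s + 1)^2)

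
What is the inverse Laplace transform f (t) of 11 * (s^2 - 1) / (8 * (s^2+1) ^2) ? 11 * t * cos (t) /8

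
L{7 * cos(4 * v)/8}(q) 7 * q/(8 * (q^2 + 16))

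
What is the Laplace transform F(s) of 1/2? 1/(2*s) 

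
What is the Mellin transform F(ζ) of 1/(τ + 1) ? pi*csc(pi*ζ) 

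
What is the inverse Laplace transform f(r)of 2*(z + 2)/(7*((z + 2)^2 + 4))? 2*exp(-2*r)*cos(2*r)/7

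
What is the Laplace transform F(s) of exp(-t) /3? 1/(3 * (s + 1) ) 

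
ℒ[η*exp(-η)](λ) (λ + 1) ^(-2) 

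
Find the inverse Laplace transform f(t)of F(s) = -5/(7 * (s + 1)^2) -5 * t * exp(-t)/7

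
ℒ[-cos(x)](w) -w/(w^2+1)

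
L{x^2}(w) 2/w^3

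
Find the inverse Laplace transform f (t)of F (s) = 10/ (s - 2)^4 5 * t^3 * exp (2 * t)/3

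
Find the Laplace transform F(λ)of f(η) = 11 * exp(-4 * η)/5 11/(5 * (λ+4))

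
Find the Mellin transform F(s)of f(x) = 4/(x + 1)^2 -4*pi*(s - 1)/sin(pi*s)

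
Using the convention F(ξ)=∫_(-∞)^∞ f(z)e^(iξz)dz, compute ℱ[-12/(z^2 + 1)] -12 * pi * exp(-Abs(ξ))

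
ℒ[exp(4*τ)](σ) 1/(σ - 4)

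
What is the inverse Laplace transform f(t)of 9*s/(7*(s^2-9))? 9*cosh(3*t)/7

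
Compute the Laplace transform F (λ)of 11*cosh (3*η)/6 11*λ/ (6*(λ^2-9))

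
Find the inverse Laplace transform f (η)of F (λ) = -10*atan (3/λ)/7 -10*sin (3*η)/ (7*η)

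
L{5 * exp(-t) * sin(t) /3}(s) 5/(3 * ((s + 1) ^2 + 1) ) 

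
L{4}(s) 4/s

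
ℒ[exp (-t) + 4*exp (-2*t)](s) 4/ (s + 2) + 1/ (s + 1)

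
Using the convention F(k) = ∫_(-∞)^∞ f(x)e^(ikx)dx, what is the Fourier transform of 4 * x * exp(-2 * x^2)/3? sqrt(2) * I * sqrt(pi) * k * exp(-k^2/8)/6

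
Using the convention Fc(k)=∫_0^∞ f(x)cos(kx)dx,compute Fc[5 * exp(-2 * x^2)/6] 5 * sqrt(2) * sqrt(pi) * exp(-k^2/8)/24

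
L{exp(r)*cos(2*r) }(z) (z - 1) /((z - 1) ^2 + 4) 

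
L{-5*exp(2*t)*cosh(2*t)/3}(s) 5*(2 - s)/(3*s*(s - 4))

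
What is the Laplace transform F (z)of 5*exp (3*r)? 5/ (z - 3)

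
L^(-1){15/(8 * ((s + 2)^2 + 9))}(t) 5 * exp(-2 * t) * sin(3 * t)/8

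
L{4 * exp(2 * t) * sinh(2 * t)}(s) 8/(s * (s - 4))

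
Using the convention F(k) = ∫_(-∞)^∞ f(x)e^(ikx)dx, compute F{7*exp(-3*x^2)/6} 7*sqrt(3)*sqrt(pi)*exp(-k^2/12)/18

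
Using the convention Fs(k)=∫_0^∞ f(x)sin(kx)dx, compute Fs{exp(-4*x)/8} k/(8*(k^2 + 16))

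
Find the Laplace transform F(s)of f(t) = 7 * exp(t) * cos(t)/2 7 * (s - 1)/(2 * ((s - 1)^2 + 1))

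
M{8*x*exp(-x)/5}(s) 8*gamma(s + 1)/5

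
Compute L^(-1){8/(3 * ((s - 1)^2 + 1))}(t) 8 * exp(t) * sin(t)/3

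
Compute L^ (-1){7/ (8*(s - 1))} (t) 7*exp (t)/8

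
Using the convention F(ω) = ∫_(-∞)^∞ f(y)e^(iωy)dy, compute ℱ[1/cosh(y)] pi/cosh(pi * ω/2)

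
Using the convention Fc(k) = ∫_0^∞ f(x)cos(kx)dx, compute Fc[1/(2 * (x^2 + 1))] pi * exp(-k)/4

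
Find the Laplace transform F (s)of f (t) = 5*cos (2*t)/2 5*s/ (2*(s^2 + 4))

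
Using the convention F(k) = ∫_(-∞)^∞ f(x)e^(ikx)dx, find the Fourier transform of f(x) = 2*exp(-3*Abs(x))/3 4/(k^2 + 9)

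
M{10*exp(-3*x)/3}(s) 10*gamma(s)/(3*3^s)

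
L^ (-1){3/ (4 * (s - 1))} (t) 3 * exp (t)/4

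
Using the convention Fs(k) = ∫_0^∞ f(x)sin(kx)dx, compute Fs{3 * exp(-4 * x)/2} 3 * k/(2 * (k^2 + 16))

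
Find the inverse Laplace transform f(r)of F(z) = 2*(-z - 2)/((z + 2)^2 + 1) -2*exp(-2*r)*cos(r)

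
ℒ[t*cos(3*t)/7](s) (s^2 - 9)/(7*(s^2 + 9)^2)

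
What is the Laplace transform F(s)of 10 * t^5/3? 400/s^6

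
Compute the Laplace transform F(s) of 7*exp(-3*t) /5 7/(5*(s + 3) ) 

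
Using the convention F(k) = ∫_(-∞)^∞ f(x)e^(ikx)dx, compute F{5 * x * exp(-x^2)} 5 * I * sqrt(pi) * k * exp(-k^2/4)/2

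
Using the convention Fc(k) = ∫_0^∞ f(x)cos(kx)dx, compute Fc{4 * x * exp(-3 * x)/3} 4 * (9 - k^2)/(3 * (k^2+9)^2)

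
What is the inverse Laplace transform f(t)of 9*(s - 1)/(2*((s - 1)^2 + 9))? 9*exp(t)*cos(3*t)/2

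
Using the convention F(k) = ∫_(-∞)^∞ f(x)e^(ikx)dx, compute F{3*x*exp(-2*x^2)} 3*sqrt(2)*I*sqrt(pi)*k*exp(-k^2/8)/8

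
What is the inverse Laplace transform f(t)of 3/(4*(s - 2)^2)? 3*t*exp(2*t)/4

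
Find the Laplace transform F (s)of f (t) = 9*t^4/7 216/ (7*s^5)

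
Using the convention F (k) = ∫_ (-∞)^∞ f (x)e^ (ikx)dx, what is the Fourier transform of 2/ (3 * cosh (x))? 2 * pi/ (3 * cosh (pi * k/2))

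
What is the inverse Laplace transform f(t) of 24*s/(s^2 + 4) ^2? 6*t*sin(2*t) 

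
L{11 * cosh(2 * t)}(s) 11 * s/(s^2 - 4)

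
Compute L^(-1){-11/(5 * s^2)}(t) -11 * t/5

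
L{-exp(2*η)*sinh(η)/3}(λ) -1/(3*(λ - 2)^2-3)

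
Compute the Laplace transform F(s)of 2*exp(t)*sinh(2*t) 4/((s - 1)^2 - 4)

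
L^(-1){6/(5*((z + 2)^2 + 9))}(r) 2*exp(-2*r)*sin(3*r)/5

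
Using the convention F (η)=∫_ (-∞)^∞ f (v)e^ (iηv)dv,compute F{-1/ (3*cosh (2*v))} -pi/ (6*cosh (pi*η/4))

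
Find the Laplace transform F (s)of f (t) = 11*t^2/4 11/ (2*s^3)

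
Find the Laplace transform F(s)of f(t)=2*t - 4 2/s^2 - 4/s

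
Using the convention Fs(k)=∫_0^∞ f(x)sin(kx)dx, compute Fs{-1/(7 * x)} -pi/14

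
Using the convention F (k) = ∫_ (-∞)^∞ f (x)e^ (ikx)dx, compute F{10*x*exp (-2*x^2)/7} 5*sqrt (2)*I*sqrt (pi)*k*exp (-k^2/8)/28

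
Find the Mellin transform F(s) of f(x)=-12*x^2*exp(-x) -12*gamma(s + 2) 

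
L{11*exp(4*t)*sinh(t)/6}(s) 11/(6*((s - 4)^2 - 1))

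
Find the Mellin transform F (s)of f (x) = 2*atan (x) -pi*sec (pi*s/2)/s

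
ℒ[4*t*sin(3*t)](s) 24*s/(s^2+9)^2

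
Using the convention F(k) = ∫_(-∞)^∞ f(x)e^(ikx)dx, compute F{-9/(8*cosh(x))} -9*pi/(8*cosh(pi*k/2))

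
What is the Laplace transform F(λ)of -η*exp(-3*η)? -1/(λ + 3)^2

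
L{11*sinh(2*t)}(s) 22/(s^2 - 4)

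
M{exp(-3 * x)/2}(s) gamma(s)/(2 * 3^s)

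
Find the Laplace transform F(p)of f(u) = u p^(-2)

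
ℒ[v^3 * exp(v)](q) 6/(q - 1)^4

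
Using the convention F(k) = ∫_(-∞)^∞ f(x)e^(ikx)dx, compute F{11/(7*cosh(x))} 11*pi/(7*cosh(pi*k/2))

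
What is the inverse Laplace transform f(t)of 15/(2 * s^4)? 5 * t^3/4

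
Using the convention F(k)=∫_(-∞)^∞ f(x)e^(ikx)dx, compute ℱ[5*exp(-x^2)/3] 5*sqrt(pi)*exp(-k^2/4)/3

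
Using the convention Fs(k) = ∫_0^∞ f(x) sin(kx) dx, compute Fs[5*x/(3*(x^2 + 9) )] 5*pi*exp(-3*k) /6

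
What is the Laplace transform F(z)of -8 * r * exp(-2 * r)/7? -8/(7 * (z+2)^2)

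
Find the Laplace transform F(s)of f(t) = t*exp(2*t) (s - 2)^(-2)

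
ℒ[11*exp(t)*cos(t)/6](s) 11*(s - 1)/(6*((s - 1)^2 + 1))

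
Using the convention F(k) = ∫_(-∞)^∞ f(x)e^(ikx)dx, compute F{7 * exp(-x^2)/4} 7 * sqrt(pi) * exp(-k^2/4)/4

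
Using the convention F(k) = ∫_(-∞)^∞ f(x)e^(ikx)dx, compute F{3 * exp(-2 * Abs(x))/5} 12/(5 * (k^2 + 4))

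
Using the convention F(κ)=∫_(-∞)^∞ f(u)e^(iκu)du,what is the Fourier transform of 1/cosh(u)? pi/cosh(pi * κ/2)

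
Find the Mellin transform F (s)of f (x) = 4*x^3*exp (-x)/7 4*gamma (s + 3)/7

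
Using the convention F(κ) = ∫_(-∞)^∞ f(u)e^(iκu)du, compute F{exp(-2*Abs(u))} 4/(κ^2 + 4)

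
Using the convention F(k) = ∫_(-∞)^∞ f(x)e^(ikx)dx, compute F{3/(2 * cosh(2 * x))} 3 * pi/(4 * cosh(pi * k/4))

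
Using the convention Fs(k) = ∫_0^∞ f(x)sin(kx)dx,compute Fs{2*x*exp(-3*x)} 12*k/(k^2 + 9)^2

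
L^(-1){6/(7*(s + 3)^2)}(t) 6*t*exp(-3*t)/7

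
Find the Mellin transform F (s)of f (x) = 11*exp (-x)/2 11*gamma (s)/2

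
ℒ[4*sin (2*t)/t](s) 4*atan (2/s)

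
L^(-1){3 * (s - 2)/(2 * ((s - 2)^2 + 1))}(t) 3 * exp(2 * t) * cos(t)/2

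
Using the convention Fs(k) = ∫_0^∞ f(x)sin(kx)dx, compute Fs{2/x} pi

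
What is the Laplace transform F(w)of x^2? 2/w^3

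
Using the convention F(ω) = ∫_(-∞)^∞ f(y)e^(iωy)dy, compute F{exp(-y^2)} sqrt(pi) * exp(-ω^2/4)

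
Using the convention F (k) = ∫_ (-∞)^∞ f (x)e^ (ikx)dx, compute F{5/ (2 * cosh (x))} 5 * pi/ (2 * cosh (pi * k/2))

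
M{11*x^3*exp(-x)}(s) 11*gamma(s + 3)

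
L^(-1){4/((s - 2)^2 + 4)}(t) 2*exp(2*t)*sin(2*t)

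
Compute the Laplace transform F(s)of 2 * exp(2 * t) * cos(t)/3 2 * (s - 2)/(3 * ((s - 2)^2 + 1))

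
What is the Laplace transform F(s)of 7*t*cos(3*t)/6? 7*(s^2-9)/(6*(s^2 + 9)^2)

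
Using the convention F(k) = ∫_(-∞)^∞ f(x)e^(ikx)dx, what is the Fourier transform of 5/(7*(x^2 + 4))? 5*pi*exp(-2*Abs(k))/14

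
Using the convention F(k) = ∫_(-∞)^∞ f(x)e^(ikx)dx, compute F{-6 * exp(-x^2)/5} -6 * sqrt(pi) * exp(-k^2/4)/5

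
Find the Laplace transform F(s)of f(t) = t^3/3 2/s^4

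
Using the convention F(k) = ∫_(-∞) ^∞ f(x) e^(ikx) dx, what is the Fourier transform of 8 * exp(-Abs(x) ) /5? 16/(5 * (k^2 + 1) ) 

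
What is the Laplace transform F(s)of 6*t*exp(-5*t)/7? 6/(7*(s + 5)^2)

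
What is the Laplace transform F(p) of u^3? 6/p^4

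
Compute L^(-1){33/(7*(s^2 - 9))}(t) 11*sinh(3*t)/7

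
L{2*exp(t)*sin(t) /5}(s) 2/(5*((s - 1) ^2 + 1) ) 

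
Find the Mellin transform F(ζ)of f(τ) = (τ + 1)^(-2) (-pi * ζ + pi)/sin(pi * ζ)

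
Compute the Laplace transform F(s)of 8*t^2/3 16/(3*s^3)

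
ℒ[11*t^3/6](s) 11/s^4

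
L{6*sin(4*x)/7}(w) 24/(7*(w^2 + 16))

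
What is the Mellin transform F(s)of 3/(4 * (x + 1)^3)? 3 * pi * (s - 2) * (s - 1)/(8 * sin(pi * s))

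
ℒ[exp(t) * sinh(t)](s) 1/(s * (s - 2))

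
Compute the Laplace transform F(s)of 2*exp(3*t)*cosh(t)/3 2*(s - 3)/(3*((s - 3)^2 - 1))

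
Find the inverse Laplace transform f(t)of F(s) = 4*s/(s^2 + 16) 4*cos(4*t)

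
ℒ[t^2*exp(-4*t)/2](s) (s + 4)^(-3)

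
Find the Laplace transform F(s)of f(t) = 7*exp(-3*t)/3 7/(3*(s + 3))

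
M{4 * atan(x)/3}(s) -2 * pi * sec(pi * s/2)/(3 * s)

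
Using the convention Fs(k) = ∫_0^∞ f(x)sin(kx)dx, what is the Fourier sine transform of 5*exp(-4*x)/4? 5*k/(4*(k^2 + 16))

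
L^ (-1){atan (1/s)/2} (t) sin (t)/ (2*t)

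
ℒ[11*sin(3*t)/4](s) 33/(4*(s^2 + 9))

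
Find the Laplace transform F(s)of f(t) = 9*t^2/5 18/(5*s^3)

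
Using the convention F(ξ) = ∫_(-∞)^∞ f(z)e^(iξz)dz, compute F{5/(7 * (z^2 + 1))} 5 * pi * exp(-Abs(ξ))/7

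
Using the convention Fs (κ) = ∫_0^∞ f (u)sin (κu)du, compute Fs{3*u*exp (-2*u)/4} 3*κ/ (κ^2 + 4)^2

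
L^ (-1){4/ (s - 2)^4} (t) 2*t^3*exp (2*t)/3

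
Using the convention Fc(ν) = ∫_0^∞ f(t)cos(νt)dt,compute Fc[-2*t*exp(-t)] 2*(ν^2 - 1)/(ν^2 + 1)^2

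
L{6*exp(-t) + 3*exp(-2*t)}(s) 6/(s + 1) + 3/(s + 2)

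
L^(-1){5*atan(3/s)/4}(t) 5*sin(3*t)/(4*t)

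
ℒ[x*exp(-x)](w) (w + 1)^(-2)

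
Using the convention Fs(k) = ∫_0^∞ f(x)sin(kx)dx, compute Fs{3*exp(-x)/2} 3*k/(2*(k^2 + 1))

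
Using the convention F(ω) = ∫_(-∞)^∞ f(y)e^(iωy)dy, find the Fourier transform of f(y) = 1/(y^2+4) pi*exp(-2*Abs(ω))/2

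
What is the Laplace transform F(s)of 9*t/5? 9/(5*s^2)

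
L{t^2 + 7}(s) 7/s + 2/s^3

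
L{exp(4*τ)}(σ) 1/(σ - 4)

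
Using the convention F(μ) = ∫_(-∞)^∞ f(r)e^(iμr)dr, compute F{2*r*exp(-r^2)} I*sqrt(pi)*μ*exp(-μ^2/4)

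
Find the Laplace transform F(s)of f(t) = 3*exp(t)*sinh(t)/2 3/(2*s*(s - 2))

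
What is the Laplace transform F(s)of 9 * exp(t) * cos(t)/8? 9 * (s - 1)/(8 * ((s - 1)^2 + 1))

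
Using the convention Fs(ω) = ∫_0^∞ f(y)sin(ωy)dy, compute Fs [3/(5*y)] 3*pi/10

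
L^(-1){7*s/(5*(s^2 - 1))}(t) 7*cosh(t)/5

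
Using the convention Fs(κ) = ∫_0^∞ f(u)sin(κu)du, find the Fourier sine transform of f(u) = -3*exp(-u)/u -3*atan(κ)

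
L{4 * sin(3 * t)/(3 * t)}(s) 4 * atan(3/s)/3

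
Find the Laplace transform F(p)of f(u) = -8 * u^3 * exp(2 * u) -48/(p - 2)^4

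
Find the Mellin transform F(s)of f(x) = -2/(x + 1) -2*pi*csc(pi*s)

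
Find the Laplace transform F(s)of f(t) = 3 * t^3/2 9/s^4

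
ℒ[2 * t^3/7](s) 12/(7 * s^4)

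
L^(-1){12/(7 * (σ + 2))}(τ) 12 * exp(-2 * τ)/7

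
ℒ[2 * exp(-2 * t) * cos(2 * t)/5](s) 2 * (s + 2)/(5 * ((s + 2)^2 + 4))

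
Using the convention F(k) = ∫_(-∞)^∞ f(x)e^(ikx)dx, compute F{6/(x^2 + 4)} 3*pi*exp(-2*Abs(k))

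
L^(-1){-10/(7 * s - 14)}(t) -10 * exp(2 * t)/7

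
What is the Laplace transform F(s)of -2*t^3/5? -12/(5*s^4)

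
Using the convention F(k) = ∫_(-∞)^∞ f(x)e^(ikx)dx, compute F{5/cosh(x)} 5 * pi/cosh(pi * k/2)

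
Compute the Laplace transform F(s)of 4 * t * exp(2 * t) 4/(s - 2)^2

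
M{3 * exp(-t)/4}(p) 3 * gamma(p)/4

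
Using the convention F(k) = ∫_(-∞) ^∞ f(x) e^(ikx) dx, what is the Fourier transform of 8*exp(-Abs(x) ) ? 16/(k^2 + 1) 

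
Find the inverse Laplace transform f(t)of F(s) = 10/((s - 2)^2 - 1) 10*exp(2*t)*sinh(t)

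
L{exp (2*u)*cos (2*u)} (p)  (p - 2)/ ( (p - 2)^2 + 4)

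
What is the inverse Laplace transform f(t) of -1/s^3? -t^2/2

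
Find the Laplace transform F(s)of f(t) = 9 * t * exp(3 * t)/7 9/(7 * (s - 3)^2)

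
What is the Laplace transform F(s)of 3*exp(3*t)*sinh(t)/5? 3/(5*((s - 3)^2 - 1))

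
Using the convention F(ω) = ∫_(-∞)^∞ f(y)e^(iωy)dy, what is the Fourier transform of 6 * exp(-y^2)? 6 * sqrt(pi) * exp(-ω^2/4)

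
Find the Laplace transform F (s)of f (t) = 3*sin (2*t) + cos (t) 6/ (s^2 + 4) + s/ (s^2 + 1)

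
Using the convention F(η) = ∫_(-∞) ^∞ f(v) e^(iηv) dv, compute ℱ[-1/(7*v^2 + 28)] -pi*exp(-2*Abs(η) ) /14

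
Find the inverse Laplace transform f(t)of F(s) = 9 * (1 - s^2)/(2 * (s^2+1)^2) -9 * t * cos(t)/2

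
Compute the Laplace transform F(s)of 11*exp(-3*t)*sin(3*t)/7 33/(7*((s+3)^2+9))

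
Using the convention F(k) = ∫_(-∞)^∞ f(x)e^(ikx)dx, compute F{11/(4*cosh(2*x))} 11*pi/(8*cosh(pi*k/4))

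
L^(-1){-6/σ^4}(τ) -τ^3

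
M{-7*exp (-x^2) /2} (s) -7*gamma (s/2) /4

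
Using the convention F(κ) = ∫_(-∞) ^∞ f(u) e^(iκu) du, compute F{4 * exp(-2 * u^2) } 2 * sqrt(2) * sqrt(pi) * exp(-κ^2/8) 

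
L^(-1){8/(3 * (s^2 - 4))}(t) 4 * sinh(2 * t)/3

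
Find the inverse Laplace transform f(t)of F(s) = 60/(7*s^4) 10*t^3/7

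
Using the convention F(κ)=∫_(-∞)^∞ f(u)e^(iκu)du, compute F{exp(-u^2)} sqrt(pi) * exp(-κ^2/4)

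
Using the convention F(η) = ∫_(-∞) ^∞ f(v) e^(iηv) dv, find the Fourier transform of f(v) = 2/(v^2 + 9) 2*pi*exp(-3*Abs(η) ) /3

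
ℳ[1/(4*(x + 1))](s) pi*csc(pi*s)/4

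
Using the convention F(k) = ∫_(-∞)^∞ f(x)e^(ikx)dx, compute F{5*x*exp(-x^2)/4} 5*I*sqrt(pi)*k*exp(-k^2/4)/8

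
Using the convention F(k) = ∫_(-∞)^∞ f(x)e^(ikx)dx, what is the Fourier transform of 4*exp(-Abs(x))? 8/(k^2 + 1)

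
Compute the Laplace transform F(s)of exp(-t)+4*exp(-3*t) 1/(s+1)+4/(s+3)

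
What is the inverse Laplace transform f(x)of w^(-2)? x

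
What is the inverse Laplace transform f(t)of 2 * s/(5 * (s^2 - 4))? 2 * cosh(2 * t)/5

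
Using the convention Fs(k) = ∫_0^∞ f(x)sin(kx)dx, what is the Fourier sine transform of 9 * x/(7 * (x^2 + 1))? 9 * pi * exp(-k)/14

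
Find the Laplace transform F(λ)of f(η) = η λ^(-2)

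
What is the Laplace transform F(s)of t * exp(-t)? (s + 1)^(-2)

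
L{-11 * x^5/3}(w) -440/w^6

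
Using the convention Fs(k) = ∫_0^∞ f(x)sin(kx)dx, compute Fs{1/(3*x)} pi/6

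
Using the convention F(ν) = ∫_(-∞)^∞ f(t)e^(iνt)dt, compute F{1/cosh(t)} pi/cosh(pi*ν/2)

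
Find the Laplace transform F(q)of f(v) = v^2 2/q^3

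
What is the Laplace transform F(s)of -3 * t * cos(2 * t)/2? 3 * (4 - s^2)/(2 * (s^2+4)^2)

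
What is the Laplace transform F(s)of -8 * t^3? -48/s^4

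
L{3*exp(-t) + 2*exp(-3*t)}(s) 3/(s + 1) + 2/(s + 3)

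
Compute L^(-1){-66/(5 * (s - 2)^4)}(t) -11 * t^3 * exp(2 * t)/5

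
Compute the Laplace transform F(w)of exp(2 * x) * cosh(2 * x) (w - 2)/(w * (w - 4))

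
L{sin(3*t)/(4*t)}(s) atan(3/s)/4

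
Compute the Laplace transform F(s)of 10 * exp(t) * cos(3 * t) 10 * (s - 1)/((s - 1)^2 + 9)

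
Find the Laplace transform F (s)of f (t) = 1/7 1/ (7*s)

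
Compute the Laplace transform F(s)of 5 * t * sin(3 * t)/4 15 * s/(2 * (s^2 + 9)^2)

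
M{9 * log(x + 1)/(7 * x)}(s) -9 * pi * csc(pi * s)/(7 * s - 7)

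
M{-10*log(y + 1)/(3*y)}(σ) 10*pi*csc(pi*σ)/(3*(σ - 1))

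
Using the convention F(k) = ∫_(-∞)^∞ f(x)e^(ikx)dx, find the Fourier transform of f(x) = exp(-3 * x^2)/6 sqrt(3) * sqrt(pi) * exp(-k^2/12)/18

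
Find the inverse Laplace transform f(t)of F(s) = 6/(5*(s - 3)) 6*exp(3*t)/5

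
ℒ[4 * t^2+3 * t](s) 3/s^2+8/s^3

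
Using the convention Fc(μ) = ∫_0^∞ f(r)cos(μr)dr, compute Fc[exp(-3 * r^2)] sqrt(3) * sqrt(pi) * exp(-μ^2/12)/6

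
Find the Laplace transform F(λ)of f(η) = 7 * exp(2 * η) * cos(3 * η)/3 7 * (λ - 2)/(3 * ((λ - 2)^2 + 9))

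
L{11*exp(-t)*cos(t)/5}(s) 11*(s + 1)/(5*((s + 1)^2 + 1))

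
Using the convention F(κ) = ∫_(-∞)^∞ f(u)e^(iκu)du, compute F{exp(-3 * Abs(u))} 6/(κ^2+9)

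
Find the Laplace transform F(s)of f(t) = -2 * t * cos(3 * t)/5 2 * (9 - s^2)/(5 * (s^2 + 9)^2)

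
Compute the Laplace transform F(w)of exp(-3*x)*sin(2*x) 2/((w + 3)^2 + 4)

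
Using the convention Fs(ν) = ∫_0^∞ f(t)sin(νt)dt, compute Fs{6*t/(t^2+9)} 3*pi*exp(-3*ν)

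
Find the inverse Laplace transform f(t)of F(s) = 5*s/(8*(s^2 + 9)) 5*cos(3*t)/8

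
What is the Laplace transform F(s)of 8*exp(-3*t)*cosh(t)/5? 8*(s + 3)/(5*((s + 3)^2-1))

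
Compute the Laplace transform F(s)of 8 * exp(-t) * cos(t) 8 * (s + 1)/((s + 1)^2 + 1)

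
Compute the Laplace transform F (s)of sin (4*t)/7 4/ (7*(s^2 + 16))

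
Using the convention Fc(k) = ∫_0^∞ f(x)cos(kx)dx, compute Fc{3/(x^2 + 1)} 3 * pi * exp(-k)/2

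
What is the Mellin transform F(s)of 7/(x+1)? 7 * pi * csc(pi * s)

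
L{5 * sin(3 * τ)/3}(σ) 5/(σ^2 + 9)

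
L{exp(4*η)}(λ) 1/(λ - 4)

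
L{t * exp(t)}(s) (s - 1)^(-2)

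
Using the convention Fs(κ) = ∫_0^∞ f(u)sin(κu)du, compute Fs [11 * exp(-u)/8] 11 * κ/(8 * (κ^2 + 1))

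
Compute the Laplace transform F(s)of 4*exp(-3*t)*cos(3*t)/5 4*(s + 3)/(5*((s + 3)^2 + 9))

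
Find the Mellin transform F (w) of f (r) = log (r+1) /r -pi * csc (pi * w) / (w - 1) 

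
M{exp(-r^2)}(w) gamma(w/2)/2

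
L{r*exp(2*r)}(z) (z - 2)^(-2)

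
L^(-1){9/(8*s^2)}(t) 9*t/8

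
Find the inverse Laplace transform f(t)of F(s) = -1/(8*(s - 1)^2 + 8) -exp(t)*sin(t)/8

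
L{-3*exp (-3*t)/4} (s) -3/ (4*s + 12)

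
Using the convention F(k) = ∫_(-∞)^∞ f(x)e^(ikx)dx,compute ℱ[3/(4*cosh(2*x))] 3*pi/(8*cosh(pi*k/4))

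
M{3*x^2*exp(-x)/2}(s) 3*gamma(s + 2)/2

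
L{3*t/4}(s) 3/(4*s^2)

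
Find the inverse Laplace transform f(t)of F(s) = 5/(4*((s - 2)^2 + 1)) 5*exp(2*t)*sin(t)/4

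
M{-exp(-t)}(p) -gamma(p)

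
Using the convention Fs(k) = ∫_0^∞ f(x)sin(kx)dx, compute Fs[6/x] 3*pi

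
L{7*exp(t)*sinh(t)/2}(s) 7/(2*s*(s - 2))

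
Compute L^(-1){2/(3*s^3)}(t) t^2/3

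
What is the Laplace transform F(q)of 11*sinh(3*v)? 33/(q^2 - 9)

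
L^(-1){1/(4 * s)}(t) 1/4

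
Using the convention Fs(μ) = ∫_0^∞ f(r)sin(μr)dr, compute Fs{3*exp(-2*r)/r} 3*atan(μ/2)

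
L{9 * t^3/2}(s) 27/s^4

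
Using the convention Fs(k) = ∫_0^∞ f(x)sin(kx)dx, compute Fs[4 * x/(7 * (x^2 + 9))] 2 * pi * exp(-3 * k)/7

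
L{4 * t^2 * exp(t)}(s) 8/(s - 1)^3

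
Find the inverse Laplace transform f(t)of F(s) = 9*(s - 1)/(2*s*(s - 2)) 9*exp(t)*cosh(t)/2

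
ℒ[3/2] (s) 3/(2*s)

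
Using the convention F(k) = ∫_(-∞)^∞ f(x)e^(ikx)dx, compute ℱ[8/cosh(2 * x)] 4 * pi/cosh(pi * k/4)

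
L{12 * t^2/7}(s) 24/(7 * s^3)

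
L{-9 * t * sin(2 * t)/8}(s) -9 * s/(2 * (s^2 + 4)^2)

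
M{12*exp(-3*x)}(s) 12*gamma(s)/3^s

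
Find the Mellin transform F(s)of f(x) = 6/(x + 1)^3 3*pi*(s - 2)*(s - 1)/sin(pi*s)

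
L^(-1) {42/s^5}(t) 7*t^4/4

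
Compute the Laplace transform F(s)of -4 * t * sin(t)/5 -8 * s/(5 * (s^2+1)^2)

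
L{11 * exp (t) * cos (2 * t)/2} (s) 11 * (s - 1)/ (2 * ( (s - 1)^2 + 4))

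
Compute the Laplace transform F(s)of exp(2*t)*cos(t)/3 (s - 2)/(3*((s - 2)^2 + 1))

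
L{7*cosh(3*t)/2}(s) 7*s/(2*(s^2 - 9))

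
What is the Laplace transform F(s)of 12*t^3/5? 72/(5*s^4)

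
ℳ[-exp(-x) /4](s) -gamma(s) /4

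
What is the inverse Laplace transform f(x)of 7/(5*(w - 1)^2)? 7*x*exp(x)/5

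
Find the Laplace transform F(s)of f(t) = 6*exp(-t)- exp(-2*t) 6/(s+1) - 1/(s+2)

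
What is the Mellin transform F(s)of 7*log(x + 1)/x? -7*pi*csc(pi*s)/(s - 1)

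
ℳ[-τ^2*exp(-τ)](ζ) -gamma(ζ + 2)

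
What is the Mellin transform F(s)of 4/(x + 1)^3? 2 * pi * (s - 2) * (s - 1)/sin(pi * s)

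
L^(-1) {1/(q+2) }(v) exp(-2*v) 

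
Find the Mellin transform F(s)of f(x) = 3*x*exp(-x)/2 3*gamma(s + 1)/2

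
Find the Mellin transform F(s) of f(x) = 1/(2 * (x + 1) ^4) gamma(s) * gamma(4 - s) /12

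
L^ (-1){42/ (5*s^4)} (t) 7*t^3/5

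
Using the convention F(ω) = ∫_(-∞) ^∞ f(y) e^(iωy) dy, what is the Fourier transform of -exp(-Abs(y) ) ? -2/(ω^2+1) 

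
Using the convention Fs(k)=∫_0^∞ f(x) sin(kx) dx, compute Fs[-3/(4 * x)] -3 * pi/8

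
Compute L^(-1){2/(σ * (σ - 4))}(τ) exp(2 * τ) * sinh(2 * τ)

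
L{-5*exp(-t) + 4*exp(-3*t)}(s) 4/(s + 3)-5/(s + 1)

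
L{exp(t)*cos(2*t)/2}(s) (s - 1)/(2*((s - 1)^2+4))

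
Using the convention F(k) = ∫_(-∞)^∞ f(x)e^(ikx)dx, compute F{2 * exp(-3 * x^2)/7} 2 * sqrt(3) * sqrt(pi) * exp(-k^2/12)/21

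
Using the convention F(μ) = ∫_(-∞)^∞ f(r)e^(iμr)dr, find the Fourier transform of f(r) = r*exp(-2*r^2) sqrt(2)*I*sqrt(pi)*μ*exp(-μ^2/8)/8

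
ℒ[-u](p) -1/p^2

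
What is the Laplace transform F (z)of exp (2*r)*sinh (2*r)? 2/ (z*(z - 4))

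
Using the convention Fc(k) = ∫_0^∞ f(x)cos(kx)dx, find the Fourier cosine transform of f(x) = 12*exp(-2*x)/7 24/(7*(k^2+4))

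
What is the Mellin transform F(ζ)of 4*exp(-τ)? 4*gamma(ζ)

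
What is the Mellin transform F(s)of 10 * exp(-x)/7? 10 * gamma(s)/7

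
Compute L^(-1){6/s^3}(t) 3 * t^2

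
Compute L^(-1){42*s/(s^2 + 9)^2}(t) 7*t*sin(3*t)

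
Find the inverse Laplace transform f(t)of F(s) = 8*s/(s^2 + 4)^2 2*t*sin(2*t)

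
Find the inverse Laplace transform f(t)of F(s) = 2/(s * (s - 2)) 2 * exp(t) * sinh(t)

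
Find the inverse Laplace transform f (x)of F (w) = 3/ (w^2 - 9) sinh (3*x)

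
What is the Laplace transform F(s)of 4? 4/s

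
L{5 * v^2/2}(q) 5/q^3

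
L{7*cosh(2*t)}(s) 7*s/(s^2 - 4)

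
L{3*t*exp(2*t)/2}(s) 3/(2*(s - 2)^2)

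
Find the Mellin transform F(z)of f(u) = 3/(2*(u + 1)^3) 3*pi*(z - 2)*(z - 1)/(4*sin(pi*z))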